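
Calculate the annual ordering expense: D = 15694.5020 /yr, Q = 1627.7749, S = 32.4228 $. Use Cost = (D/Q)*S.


Number of orders = D/Q = 9.6417
Cost = 9.6417 * 32.4228 = 312.6106

312.6106 $/yr


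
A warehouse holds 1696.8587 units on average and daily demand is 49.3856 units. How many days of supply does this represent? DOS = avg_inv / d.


DOS = 1696.8587 / 49.3856 = 34.3594

34.3594 days


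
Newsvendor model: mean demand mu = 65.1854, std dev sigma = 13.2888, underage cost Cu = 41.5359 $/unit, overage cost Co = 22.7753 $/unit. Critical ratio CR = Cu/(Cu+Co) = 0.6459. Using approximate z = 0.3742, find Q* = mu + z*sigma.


CR = Cu/(Cu+Co) = 41.5359/(41.5359+22.7753) = 0.6459
z = 0.3742
Q* = 65.1854 + 0.3742 * 13.2888 = 70.1581

70.1581 units


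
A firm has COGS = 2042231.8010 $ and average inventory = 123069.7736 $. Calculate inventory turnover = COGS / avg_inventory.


Turnover = 2042231.8010 / 123069.7736 = 16.5941

16.5941


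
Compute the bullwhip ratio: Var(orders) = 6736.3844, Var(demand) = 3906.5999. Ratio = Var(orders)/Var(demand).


BW = 6736.3844 / 3906.5999 = 1.7244

1.7244


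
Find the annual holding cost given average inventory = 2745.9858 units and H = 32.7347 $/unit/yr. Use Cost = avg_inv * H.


Cost = 2745.9858 * 32.7347 = 89889.0214

89889.0214 $/yr


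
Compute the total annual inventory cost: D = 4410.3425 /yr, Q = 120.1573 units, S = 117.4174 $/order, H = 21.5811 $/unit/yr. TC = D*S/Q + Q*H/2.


Ordering cost = D*S/Q = 4309.7752
Holding cost = Q*H/2 = 1296.5634
TC = 4309.7752 + 1296.5634 = 5606.3385

5606.3385 $/yr


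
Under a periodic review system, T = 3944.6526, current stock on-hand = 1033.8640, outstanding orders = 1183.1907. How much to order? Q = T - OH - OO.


Inventory position = OH + OO = 1033.8640 + 1183.1907 = 2217.0547
Q = 3944.6526 - 2217.0547 = 1727.5979

1727.5979 units


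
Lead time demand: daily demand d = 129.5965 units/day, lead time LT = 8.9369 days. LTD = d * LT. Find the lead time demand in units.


LTD = 129.5965 * 8.9369 = 1158.1910

1158.1910 units


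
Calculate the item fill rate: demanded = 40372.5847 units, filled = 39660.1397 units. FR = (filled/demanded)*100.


FR = 39660.1397 / 40372.5847 * 100 = 98.2353

98.2353%


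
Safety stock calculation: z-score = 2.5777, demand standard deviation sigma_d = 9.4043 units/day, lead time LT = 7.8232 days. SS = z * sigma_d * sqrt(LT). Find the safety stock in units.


sqrt(LT) = sqrt(7.8232) = 2.7970
SS = 2.5777 * 9.4043 * 2.7970 = 67.8033

67.8033 units


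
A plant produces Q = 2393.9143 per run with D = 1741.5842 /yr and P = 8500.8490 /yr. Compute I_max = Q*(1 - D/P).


D/P = 0.2049
1 - D/P = 0.7951
I_max = 2393.9143 * 0.7951 = 1903.4688

1903.4688 units


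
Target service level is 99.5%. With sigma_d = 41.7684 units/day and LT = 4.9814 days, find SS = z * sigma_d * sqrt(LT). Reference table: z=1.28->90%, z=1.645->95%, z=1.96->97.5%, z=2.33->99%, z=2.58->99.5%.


From the table, SL = 99.5% corresponds to z = 2.58
sqrt(LT) = sqrt(4.9814) = 2.2319
SS = 2.58 * 41.7684 * 2.2319 = 240.5156

240.5156 units


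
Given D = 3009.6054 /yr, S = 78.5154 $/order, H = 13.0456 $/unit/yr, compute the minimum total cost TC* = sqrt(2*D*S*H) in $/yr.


2*D*S*H = 6165360.2613
TC* = sqrt(6165360.2613) = 2483.0143

2483.0143 $/yr


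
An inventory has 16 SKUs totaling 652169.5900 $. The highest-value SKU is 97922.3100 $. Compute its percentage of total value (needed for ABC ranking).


Top item = 97922.3100
Total = 652169.5900
Percentage = 97922.3100 / 652169.5900 * 100 = 15.0149

15.0149%


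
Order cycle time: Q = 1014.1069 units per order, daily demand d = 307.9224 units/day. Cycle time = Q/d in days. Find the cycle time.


Cycle = 1014.1069 / 307.9224 = 3.2934

3.2934 days


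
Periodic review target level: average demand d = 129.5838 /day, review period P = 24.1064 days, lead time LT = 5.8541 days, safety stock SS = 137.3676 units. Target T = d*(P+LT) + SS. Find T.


P + LT = 29.9605
d*(P+LT) = 129.5838 * 29.9605 = 3882.3954
T = 3882.3954 + 137.3676 = 4019.7630

4019.7630 units


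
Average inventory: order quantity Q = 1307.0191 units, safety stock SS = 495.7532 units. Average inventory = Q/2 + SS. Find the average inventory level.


Q/2 = 653.5095
Avg = 653.5095 + 495.7532 = 1149.2627

1149.2627 units


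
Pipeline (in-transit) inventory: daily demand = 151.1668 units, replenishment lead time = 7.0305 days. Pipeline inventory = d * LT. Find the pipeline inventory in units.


Pipeline = 151.1668 * 7.0305 = 1062.7782

1062.7782 units


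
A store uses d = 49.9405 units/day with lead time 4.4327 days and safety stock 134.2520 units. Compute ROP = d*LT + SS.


d*LT = 49.9405 * 4.4327 = 221.3713
ROP = 221.3713 + 134.2520 = 355.6233

355.6233 units


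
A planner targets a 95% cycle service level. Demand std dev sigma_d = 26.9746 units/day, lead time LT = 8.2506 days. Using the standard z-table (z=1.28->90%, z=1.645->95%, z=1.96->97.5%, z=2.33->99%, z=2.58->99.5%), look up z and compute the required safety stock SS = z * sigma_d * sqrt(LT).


From the table, SL = 95% corresponds to z = 1.645
sqrt(LT) = sqrt(8.2506) = 2.8724
SS = 1.645 * 26.9746 * 2.8724 = 127.4570

127.4570 units


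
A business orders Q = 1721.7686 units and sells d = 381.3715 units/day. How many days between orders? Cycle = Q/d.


Cycle = 1721.7686 / 381.3715 = 4.5147

4.5147 days


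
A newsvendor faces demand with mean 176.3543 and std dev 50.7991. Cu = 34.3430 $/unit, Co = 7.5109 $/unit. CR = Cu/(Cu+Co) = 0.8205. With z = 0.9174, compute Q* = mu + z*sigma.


CR = Cu/(Cu+Co) = 34.3430/(34.3430+7.5109) = 0.8205
z = 0.9174
Q* = 176.3543 + 0.9174 * 50.7991 = 222.9574

222.9574 units


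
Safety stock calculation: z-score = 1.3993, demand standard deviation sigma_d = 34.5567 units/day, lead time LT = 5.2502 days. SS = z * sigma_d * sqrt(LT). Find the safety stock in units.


sqrt(LT) = sqrt(5.2502) = 2.2913
SS = 1.3993 * 34.5567 * 2.2913 = 110.7978

110.7978 units


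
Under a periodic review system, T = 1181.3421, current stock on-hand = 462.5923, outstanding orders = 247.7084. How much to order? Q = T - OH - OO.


Inventory position = OH + OO = 462.5923 + 247.7084 = 710.3007
Q = 1181.3421 - 710.3007 = 471.0414

471.0414 units


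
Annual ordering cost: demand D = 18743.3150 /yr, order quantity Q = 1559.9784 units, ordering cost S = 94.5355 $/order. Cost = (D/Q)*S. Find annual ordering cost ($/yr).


Number of orders = D/Q = 12.0151
Cost = 12.0151 * 94.5355 = 1135.8546

1135.8546 $/yr


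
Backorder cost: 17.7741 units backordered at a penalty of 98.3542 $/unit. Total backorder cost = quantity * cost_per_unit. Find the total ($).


Total = 17.7741 * 98.3542 = 1748.1574

1748.1574 $


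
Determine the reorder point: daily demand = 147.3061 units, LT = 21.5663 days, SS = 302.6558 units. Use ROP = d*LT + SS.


d*LT = 147.3061 * 21.5663 = 3176.8475
ROP = 3176.8475 + 302.6558 = 3479.5033

3479.5033 units


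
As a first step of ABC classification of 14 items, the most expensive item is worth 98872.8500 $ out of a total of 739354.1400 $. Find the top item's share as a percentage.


Top item = 98872.8500
Total = 739354.1400
Percentage = 98872.8500 / 739354.1400 * 100 = 13.3729

13.3729%


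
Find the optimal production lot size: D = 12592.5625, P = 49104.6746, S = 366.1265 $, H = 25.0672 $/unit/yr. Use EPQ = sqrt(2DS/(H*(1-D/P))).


1 - D/P = 1 - 0.2564 = 0.7436
H*(1-D/P) = 18.6389
2DS = 9220941.6683
EPQ = sqrt(494715.2863) = 703.3600

703.3600 units


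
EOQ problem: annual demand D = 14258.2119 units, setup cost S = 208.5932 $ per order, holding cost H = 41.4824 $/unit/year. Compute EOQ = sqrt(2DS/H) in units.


2*D*S = 2 * 14258.2119 * 208.5932 = 5948332.0930
2*D*S/H = 143394.1164
EOQ = sqrt(143394.1164) = 378.6742

378.6742 units


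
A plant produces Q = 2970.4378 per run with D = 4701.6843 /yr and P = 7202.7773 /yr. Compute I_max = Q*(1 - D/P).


D/P = 0.6528
1 - D/P = 0.3472
I_max = 2970.4378 * 0.3472 = 1031.4551

1031.4551 units


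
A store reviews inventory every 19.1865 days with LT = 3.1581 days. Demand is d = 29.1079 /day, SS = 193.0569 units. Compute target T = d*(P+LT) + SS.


P + LT = 22.3446
d*(P+LT) = 29.1079 * 22.3446 = 650.4044
T = 650.4044 + 193.0569 = 843.4613

843.4613 units


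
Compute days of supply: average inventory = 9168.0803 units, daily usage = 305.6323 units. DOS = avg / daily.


DOS = 9168.0803 / 305.6323 = 29.9971

29.9971 days


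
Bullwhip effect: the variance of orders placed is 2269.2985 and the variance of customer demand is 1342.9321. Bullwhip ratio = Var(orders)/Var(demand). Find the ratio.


BW = 2269.2985 / 1342.9321 = 1.6898

1.6898


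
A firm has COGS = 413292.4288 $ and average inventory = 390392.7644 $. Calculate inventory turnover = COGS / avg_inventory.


Turnover = 413292.4288 / 390392.7644 = 1.0587

1.0587


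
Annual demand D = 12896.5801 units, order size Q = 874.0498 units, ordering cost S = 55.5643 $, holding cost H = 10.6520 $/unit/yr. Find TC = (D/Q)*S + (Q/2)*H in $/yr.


Ordering cost = D*S/Q = 819.8497
Holding cost = Q*H/2 = 4655.1892
TC = 819.8497 + 4655.1892 = 5475.0389

5475.0389 $/yr


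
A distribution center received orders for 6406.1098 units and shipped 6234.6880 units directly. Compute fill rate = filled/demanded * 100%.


FR = 6234.6880 / 6406.1098 * 100 = 97.3241

97.3241%


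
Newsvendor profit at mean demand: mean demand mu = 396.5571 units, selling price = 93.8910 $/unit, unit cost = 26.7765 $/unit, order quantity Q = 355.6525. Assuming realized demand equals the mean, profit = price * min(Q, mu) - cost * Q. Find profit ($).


Sales at mu = min(355.6525, 396.5571) = 355.6525
Revenue = 93.8910 * 355.6525 = 33392.5689
Total cost = 26.7765 * 355.6525 = 9523.1292
Profit = 33392.5689 - 9523.1292 = 23869.4397

23869.4397 $


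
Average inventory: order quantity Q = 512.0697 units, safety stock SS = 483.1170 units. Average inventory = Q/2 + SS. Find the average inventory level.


Q/2 = 256.0349
Avg = 256.0349 + 483.1170 = 739.1518

739.1518 units


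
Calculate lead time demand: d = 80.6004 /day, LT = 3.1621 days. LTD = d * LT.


LTD = 80.6004 * 3.1621 = 254.8665

254.8665 units


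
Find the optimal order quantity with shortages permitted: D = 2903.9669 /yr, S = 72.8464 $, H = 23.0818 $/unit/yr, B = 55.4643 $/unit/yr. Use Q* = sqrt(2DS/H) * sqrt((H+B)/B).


sqrt(2DS/H) = 135.3880
sqrt((H+B)/B) = 1.1900
Q* = 135.3880 * 1.1900 = 161.1149

161.1149 units


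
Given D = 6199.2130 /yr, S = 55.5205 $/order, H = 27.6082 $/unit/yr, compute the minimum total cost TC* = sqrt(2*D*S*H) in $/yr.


2*D*S*H = 19004568.5841
TC* = sqrt(19004568.5841) = 4359.4230

4359.4230 $/yr


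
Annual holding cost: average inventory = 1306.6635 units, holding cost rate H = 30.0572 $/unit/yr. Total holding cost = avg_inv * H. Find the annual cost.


Cost = 1306.6635 * 30.0572 = 39274.6462

39274.6462 $/yr


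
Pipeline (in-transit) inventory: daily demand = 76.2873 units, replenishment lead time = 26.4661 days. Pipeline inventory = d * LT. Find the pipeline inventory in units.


Pipeline = 76.2873 * 26.4661 = 2019.0273

2019.0273 units


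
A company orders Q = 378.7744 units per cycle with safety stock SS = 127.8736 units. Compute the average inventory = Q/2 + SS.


Q/2 = 189.3872
Avg = 189.3872 + 127.8736 = 317.2608

317.2608 units


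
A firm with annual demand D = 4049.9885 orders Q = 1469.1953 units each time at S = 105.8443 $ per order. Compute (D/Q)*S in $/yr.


Number of orders = D/Q = 2.7566
Cost = 2.7566 * 105.8443 = 291.7707

291.7707 $/yr


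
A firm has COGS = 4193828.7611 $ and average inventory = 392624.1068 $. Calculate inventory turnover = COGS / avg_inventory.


Turnover = 4193828.7611 / 392624.1068 = 10.6815

10.6815


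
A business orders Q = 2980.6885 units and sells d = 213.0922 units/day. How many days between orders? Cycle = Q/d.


Cycle = 2980.6885 / 213.0922 = 13.9878

13.9878 days


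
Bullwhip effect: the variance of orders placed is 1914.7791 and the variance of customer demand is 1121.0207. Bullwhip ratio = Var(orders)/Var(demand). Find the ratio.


BW = 1914.7791 / 1121.0207 = 1.7081

1.7081


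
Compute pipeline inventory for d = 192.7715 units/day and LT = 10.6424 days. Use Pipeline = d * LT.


Pipeline = 192.7715 * 10.6424 = 2051.5514

2051.5514 units


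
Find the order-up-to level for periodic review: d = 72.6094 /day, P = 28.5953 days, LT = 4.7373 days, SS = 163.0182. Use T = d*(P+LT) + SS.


P + LT = 33.3326
d*(P+LT) = 72.6094 * 33.3326 = 2420.2601
T = 2420.2601 + 163.0182 = 2583.2783

2583.2783 units


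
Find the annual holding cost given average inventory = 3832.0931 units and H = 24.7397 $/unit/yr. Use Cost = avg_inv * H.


Cost = 3832.0931 * 24.7397 = 94804.8337

94804.8337 $/yr


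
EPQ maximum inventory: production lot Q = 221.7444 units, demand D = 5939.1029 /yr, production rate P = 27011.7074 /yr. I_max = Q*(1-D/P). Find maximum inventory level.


D/P = 0.2199
1 - D/P = 0.7801
I_max = 221.7444 * 0.7801 = 172.9891

172.9891 units


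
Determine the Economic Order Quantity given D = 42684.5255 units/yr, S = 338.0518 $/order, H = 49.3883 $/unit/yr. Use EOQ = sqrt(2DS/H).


2*D*S = 2 * 42684.5255 * 338.0518 = 28859161.3548
2*D*S/H = 584331.9441
EOQ = sqrt(584331.9441) = 764.4161

764.4161 units


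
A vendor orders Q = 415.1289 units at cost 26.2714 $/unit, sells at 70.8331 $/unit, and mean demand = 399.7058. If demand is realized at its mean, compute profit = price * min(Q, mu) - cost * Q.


Sales at mu = min(415.1289, 399.7058) = 399.7058
Revenue = 70.8331 * 399.7058 = 28312.4009
Total cost = 26.2714 * 415.1289 = 10906.0174
Profit = 28312.4009 - 10906.0174 = 17406.3835

17406.3835 $


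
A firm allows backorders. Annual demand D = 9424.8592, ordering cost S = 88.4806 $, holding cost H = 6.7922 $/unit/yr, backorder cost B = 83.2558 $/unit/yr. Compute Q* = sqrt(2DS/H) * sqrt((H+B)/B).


sqrt(2DS/H) = 495.5315
sqrt((H+B)/B) = 1.0400
Q* = 495.5315 * 1.0400 = 515.3485

515.3485 units


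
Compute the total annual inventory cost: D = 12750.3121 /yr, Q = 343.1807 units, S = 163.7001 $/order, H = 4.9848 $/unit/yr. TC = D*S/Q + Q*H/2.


Ordering cost = D*S/Q = 6082.0068
Holding cost = Q*H/2 = 855.3436
TC = 6082.0068 + 855.3436 = 6937.3504

6937.3504 $/yr


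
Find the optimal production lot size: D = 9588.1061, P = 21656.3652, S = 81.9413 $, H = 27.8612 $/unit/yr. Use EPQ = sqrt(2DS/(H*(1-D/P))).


1 - D/P = 1 - 0.4427 = 0.5573
H*(1-D/P) = 15.5260
2DS = 1571323.7567
EPQ = sqrt(101206.1256) = 318.1291

318.1291 units


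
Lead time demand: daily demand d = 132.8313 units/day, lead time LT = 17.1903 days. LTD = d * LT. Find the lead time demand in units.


LTD = 132.8313 * 17.1903 = 2283.4099

2283.4099 units


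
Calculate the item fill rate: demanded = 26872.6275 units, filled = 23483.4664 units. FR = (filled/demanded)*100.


FR = 23483.4664 / 26872.6275 * 100 = 87.3881

87.3881%


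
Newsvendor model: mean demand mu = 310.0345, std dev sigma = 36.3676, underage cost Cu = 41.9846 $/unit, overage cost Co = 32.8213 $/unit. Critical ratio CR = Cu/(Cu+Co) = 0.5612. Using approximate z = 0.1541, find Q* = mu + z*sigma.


CR = Cu/(Cu+Co) = 41.9846/(41.9846+32.8213) = 0.5612
z = 0.1541
Q* = 310.0345 + 0.1541 * 36.3676 = 315.6387

315.6387 units


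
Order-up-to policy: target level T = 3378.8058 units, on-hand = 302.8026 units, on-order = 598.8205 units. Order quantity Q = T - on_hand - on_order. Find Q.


Inventory position = OH + OO = 302.8026 + 598.8205 = 901.6231
Q = 3378.8058 - 901.6231 = 2477.1827

2477.1827 units


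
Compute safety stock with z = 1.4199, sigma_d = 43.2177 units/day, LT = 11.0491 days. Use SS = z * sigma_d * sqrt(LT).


sqrt(LT) = sqrt(11.0491) = 3.3240
SS = 1.4199 * 43.2177 * 3.3240 = 203.9778

203.9778 units


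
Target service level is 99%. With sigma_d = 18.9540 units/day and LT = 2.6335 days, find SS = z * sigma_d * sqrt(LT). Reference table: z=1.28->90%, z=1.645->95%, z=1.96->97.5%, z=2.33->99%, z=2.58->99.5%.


From the table, SL = 99% corresponds to z = 2.33
sqrt(LT) = sqrt(2.6335) = 1.6228
SS = 2.33 * 18.9540 * 1.6228 = 71.6677

71.6677 units


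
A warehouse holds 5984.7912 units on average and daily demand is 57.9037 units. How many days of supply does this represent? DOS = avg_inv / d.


DOS = 5984.7912 / 57.9037 = 103.3577

103.3577 days


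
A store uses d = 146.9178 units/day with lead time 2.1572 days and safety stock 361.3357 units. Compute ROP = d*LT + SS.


d*LT = 146.9178 * 2.1572 = 316.9311
ROP = 316.9311 + 361.3357 = 678.2668

678.2668 units


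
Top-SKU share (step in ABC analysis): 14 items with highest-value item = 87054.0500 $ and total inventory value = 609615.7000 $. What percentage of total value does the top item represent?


Top item = 87054.0500
Total = 609615.7000
Percentage = 87054.0500 / 609615.7000 * 100 = 14.2802

14.2802%


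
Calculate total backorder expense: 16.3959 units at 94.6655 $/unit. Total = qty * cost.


Total = 16.3959 * 94.6655 = 1552.1261

1552.1261 $


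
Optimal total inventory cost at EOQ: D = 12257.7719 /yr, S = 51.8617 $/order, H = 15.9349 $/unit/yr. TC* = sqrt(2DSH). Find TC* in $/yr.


2*D*S*H = 20259915.1489
TC* = sqrt(20259915.1489) = 4501.1015

4501.1015 $/yr


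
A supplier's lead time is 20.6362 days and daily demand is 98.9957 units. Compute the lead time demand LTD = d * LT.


LTD = 98.9957 * 20.6362 = 2042.8951

2042.8951 units


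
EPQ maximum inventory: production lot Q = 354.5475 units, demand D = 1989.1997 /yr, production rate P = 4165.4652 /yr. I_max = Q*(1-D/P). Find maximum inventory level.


D/P = 0.4775
1 - D/P = 0.5225
I_max = 354.5475 * 0.5225 = 185.2349

185.2349 units


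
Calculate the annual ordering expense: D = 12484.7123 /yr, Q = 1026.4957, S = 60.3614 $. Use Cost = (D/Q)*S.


Number of orders = D/Q = 12.1625
Cost = 12.1625 * 60.3614 = 734.1431

734.1431 $/yr


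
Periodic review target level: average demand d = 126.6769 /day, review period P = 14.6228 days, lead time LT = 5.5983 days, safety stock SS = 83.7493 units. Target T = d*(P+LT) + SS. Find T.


P + LT = 20.2211
d*(P+LT) = 126.6769 * 20.2211 = 2561.5463
T = 2561.5463 + 83.7493 = 2645.2956

2645.2956 units


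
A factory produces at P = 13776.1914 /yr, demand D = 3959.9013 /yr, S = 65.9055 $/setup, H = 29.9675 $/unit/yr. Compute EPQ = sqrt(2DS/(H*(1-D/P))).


1 - D/P = 1 - 0.2874 = 0.7126
H*(1-D/P) = 21.3535
2DS = 521958.5503
EPQ = sqrt(24443.7192) = 156.3449

156.3449 units


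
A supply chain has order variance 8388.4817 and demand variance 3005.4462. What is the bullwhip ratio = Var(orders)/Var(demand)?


BW = 8388.4817 / 3005.4462 = 2.7911

2.7911


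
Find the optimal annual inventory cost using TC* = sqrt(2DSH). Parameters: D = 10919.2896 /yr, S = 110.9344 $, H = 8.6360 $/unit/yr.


2*D*S*H = 20922002.6400
TC* = sqrt(20922002.6400) = 4574.0576

4574.0576 $/yr


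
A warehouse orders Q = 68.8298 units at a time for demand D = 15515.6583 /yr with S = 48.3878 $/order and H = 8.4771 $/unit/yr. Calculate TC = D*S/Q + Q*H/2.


Ordering cost = D*S/Q = 10907.6094
Holding cost = Q*H/2 = 291.7385
TC = 10907.6094 + 291.7385 = 11199.3479

11199.3479 $/yr


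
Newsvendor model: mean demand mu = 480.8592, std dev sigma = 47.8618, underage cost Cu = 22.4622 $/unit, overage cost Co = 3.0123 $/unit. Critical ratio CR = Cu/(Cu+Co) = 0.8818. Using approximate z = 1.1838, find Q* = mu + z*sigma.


CR = Cu/(Cu+Co) = 22.4622/(22.4622+3.0123) = 0.8818
z = 1.1838
Q* = 480.8592 + 1.1838 * 47.8618 = 537.5180

537.5180 units


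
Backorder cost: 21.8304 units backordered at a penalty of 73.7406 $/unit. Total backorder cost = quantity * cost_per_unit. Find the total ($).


Total = 21.8304 * 73.7406 = 1609.7868

1609.7868 $


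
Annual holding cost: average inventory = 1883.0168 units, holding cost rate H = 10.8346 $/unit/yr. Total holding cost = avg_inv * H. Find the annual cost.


Cost = 1883.0168 * 10.8346 = 20401.7338

20401.7338 $/yr


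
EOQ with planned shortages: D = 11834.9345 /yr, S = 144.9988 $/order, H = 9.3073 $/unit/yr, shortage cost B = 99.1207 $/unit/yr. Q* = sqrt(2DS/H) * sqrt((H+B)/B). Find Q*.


sqrt(2DS/H) = 607.2511
sqrt((H+B)/B) = 1.0459
Q* = 607.2511 * 1.0459 = 635.1215

635.1215 units


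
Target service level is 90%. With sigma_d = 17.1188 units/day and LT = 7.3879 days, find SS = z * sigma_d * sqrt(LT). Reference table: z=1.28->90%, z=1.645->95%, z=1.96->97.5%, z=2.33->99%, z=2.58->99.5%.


From the table, SL = 90% corresponds to z = 1.28
sqrt(LT) = sqrt(7.3879) = 2.7181
SS = 1.28 * 17.1188 * 2.7181 = 59.5585

59.5585 units


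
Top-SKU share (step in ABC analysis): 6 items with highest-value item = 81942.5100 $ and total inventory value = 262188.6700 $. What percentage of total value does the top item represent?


Top item = 81942.5100
Total = 262188.6700
Percentage = 81942.5100 / 262188.6700 * 100 = 31.2533

31.2533%


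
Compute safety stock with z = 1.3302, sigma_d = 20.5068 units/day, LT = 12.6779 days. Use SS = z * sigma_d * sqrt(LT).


sqrt(LT) = sqrt(12.6779) = 3.5606
SS = 1.3302 * 20.5068 * 3.5606 = 97.1267

97.1267 units


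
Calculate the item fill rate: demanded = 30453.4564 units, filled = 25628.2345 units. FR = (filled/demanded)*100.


FR = 25628.2345 / 30453.4564 * 100 = 84.1554

84.1554%


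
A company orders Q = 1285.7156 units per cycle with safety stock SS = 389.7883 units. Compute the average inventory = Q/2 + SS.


Q/2 = 642.8578
Avg = 642.8578 + 389.7883 = 1032.6461

1032.6461 units


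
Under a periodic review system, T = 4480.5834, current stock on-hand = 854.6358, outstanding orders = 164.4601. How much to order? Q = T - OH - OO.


Inventory position = OH + OO = 854.6358 + 164.4601 = 1019.0959
Q = 4480.5834 - 1019.0959 = 3461.4875

3461.4875 units


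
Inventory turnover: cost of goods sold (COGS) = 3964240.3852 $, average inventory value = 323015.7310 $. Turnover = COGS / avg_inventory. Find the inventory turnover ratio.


Turnover = 3964240.3852 / 323015.7310 = 12.2726

12.2726


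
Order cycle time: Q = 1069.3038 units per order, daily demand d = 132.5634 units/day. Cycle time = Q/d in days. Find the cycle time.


Cycle = 1069.3038 / 132.5634 = 8.0664

8.0664 days


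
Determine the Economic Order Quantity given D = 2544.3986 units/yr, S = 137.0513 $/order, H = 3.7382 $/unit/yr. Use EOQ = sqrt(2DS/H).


2*D*S = 2 * 2544.3986 * 137.0513 = 697426.2717
2*D*S/H = 186567.4046
EOQ = sqrt(186567.4046) = 431.9345

431.9345 units


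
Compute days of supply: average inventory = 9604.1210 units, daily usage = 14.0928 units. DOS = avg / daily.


DOS = 9604.1210 / 14.0928 = 681.4913

681.4913 days


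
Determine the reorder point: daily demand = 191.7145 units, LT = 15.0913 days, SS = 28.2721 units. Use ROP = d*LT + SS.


d*LT = 191.7145 * 15.0913 = 2893.2210
ROP = 2893.2210 + 28.2721 = 2921.4931

2921.4931 units


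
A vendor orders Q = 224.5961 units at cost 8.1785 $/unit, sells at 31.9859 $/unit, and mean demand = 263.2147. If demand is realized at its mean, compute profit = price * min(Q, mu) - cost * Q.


Sales at mu = min(224.5961, 263.2147) = 224.5961
Revenue = 31.9859 * 224.5961 = 7183.9084
Total cost = 8.1785 * 224.5961 = 1836.8592
Profit = 7183.9084 - 1836.8592 = 5347.0492

5347.0492 $


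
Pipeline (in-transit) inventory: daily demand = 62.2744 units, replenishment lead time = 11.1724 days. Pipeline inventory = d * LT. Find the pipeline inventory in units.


Pipeline = 62.2744 * 11.1724 = 695.7545

695.7545 units


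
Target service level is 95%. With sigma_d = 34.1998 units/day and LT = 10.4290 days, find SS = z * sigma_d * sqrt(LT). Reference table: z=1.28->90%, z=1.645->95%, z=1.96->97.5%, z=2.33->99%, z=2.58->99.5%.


From the table, SL = 95% corresponds to z = 1.645
sqrt(LT) = sqrt(10.4290) = 3.2294
SS = 1.645 * 34.1998 * 3.2294 = 181.6815

181.6815 units


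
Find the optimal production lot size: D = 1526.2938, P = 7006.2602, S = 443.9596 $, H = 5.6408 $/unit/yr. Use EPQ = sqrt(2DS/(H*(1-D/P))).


1 - D/P = 1 - 0.2178 = 0.7822
H*(1-D/P) = 4.4120
2DS = 1355225.5699
EPQ = sqrt(307170.3213) = 554.2295

554.2295 units


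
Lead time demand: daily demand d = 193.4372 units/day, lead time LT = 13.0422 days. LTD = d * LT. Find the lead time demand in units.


LTD = 193.4372 * 13.0422 = 2522.8466

2522.8466 units


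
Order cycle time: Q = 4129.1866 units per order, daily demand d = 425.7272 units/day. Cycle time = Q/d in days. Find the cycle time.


Cycle = 4129.1866 / 425.7272 = 9.6991

9.6991 days


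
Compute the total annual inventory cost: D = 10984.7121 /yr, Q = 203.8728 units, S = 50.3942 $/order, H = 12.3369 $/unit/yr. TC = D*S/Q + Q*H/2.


Ordering cost = D*S/Q = 2715.2508
Holding cost = Q*H/2 = 1257.5792
TC = 2715.2508 + 1257.5792 = 3972.8299

3972.8299 $/yr


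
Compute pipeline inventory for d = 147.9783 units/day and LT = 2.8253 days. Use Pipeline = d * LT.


Pipeline = 147.9783 * 2.8253 = 418.0831

418.0831 units


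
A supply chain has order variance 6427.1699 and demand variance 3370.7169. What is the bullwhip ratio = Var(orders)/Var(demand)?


BW = 6427.1699 / 3370.7169 = 1.9068

1.9068


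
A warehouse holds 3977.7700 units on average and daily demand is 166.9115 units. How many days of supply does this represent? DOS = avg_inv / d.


DOS = 3977.7700 / 166.9115 = 23.8316

23.8316 days


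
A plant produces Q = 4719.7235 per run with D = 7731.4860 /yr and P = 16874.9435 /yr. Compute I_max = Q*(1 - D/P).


D/P = 0.4582
1 - D/P = 0.5418
I_max = 4719.7235 * 0.5418 = 2557.3177

2557.3177 units


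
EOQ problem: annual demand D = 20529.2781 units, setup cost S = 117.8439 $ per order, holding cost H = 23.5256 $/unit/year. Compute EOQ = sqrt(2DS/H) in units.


2*D*S = 2 * 20529.2781 * 117.8439 = 4838500.3910
2*D*S/H = 205669.5851
EOQ = sqrt(205669.5851) = 453.5081

453.5081 units


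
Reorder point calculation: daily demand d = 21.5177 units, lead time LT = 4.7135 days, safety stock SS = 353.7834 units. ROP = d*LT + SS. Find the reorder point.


d*LT = 21.5177 * 4.7135 = 101.4237
ROP = 101.4237 + 353.7834 = 455.2071

455.2071 units


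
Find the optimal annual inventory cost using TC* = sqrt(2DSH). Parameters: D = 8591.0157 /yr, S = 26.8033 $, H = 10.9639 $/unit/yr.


2*D*S*H = 5049261.2458
TC* = sqrt(5049261.2458) = 2247.0561

2247.0561 $/yr


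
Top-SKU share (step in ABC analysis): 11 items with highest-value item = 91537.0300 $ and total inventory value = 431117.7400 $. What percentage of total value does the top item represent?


Top item = 91537.0300
Total = 431117.7400
Percentage = 91537.0300 / 431117.7400 * 100 = 21.2325

21.2325%


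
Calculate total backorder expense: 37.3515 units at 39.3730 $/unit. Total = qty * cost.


Total = 37.3515 * 39.3730 = 1470.6406

1470.6406 $


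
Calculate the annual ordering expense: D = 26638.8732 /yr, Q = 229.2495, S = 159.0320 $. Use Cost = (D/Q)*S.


Number of orders = D/Q = 116.2004
Cost = 116.2004 * 159.0320 = 18479.5748

18479.5748 $/yr


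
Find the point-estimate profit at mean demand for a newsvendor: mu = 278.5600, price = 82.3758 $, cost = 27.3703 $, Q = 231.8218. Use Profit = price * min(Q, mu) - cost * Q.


Sales at mu = min(231.8218, 278.5600) = 231.8218
Revenue = 82.3758 * 231.8218 = 19096.5062
Total cost = 27.3703 * 231.8218 = 6345.0322
Profit = 19096.5062 - 6345.0322 = 12751.4740

12751.4740 $


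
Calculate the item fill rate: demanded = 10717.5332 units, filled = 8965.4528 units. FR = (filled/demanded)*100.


FR = 8965.4528 / 10717.5332 * 100 = 83.6522

83.6522%


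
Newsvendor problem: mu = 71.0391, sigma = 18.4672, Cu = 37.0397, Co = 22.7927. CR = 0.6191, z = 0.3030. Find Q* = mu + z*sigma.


CR = Cu/(Cu+Co) = 37.0397/(37.0397+22.7927) = 0.6191
z = 0.3030
Q* = 71.0391 + 0.3030 * 18.4672 = 76.6347

76.6347 units


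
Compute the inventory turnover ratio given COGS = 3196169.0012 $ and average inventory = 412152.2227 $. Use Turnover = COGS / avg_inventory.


Turnover = 3196169.0012 / 412152.2227 = 7.7548

7.7548


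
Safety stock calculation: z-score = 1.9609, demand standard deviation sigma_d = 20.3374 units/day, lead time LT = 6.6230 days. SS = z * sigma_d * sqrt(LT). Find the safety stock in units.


sqrt(LT) = sqrt(6.6230) = 2.5735
SS = 1.9609 * 20.3374 * 2.5735 = 102.6309

102.6309 units


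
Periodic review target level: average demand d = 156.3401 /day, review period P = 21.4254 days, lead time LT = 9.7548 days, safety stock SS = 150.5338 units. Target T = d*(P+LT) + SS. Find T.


P + LT = 31.1802
d*(P+LT) = 156.3401 * 31.1802 = 4874.7156
T = 4874.7156 + 150.5338 = 5025.2494

5025.2494 units


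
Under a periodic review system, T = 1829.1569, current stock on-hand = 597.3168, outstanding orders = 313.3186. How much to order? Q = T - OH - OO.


Inventory position = OH + OO = 597.3168 + 313.3186 = 910.6354
Q = 1829.1569 - 910.6354 = 918.5215

918.5215 units


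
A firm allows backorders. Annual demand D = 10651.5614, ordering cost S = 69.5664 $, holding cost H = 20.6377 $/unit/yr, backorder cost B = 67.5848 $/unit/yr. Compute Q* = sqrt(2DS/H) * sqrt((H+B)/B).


sqrt(2DS/H) = 267.9728
sqrt((H+B)/B) = 1.1425
Q* = 267.9728 * 1.1425 = 306.1653

306.1653 units


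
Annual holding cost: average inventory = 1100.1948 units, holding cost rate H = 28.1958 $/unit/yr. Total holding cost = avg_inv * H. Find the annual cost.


Cost = 1100.1948 * 28.1958 = 31020.8725

31020.8725 $/yr


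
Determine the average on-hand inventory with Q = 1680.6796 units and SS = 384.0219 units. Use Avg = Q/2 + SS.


Q/2 = 840.3398
Avg = 840.3398 + 384.0219 = 1224.3617

1224.3617 units


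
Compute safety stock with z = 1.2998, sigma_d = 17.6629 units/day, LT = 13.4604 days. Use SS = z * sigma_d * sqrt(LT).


sqrt(LT) = sqrt(13.4604) = 3.6688
SS = 1.2998 * 17.6629 * 3.6688 = 84.2301

84.2301 units


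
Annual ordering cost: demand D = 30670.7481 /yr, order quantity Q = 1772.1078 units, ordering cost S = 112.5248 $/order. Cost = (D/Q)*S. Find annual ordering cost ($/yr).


Number of orders = D/Q = 17.3075
Cost = 17.3075 * 112.5248 = 1947.5225

1947.5225 $/yr


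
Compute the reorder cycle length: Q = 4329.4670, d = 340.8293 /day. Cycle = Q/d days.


Cycle = 4329.4670 / 340.8293 = 12.7027

12.7027 days


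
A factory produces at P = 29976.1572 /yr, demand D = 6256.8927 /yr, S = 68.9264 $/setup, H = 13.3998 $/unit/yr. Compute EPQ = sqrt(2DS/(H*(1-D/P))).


1 - D/P = 1 - 0.2087 = 0.7913
H*(1-D/P) = 10.6029
2DS = 862530.1780
EPQ = sqrt(81348.7197) = 285.2170

285.2170 units


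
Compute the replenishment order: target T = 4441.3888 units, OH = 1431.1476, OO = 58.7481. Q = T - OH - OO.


Inventory position = OH + OO = 1431.1476 + 58.7481 = 1489.8957
Q = 4441.3888 - 1489.8957 = 2951.4931

2951.4931 units


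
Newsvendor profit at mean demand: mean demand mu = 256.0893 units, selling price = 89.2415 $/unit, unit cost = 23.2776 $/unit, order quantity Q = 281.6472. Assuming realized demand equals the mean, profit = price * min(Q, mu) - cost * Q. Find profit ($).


Sales at mu = min(281.6472, 256.0893) = 256.0893
Revenue = 89.2415 * 256.0893 = 22853.7933
Total cost = 23.2776 * 281.6472 = 6556.0709
Profit = 22853.7933 - 6556.0709 = 16297.7224

16297.7224 $


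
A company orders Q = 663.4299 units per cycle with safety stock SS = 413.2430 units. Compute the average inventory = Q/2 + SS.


Q/2 = 331.7149
Avg = 331.7149 + 413.2430 = 744.9579

744.9579 units


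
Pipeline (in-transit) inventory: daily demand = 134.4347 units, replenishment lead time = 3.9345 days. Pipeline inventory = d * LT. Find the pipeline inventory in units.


Pipeline = 134.4347 * 3.9345 = 528.9333

528.9333 units


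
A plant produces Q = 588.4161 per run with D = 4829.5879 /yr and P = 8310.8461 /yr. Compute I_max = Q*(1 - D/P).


D/P = 0.5811
1 - D/P = 0.4189
I_max = 588.4161 * 0.4189 = 246.4765

246.4765 units


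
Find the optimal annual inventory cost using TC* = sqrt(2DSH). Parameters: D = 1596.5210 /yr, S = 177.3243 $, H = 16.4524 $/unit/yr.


2*D*S*H = 9315413.6617
TC* = sqrt(9315413.6617) = 3052.1163

3052.1163 $/yr


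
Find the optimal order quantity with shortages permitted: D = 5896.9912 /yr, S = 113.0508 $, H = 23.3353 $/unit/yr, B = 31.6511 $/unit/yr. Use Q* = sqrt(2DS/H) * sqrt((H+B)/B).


sqrt(2DS/H) = 239.0344
sqrt((H+B)/B) = 1.3181
Q* = 239.0344 * 1.3181 = 315.0602

315.0602 units


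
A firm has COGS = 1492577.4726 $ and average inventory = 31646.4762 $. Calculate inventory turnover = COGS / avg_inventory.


Turnover = 1492577.4726 / 31646.4762 = 47.1641

47.1641


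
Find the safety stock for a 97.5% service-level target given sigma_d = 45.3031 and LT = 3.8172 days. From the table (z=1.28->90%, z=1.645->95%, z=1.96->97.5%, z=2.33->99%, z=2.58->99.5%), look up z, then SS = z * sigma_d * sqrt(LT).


From the table, SL = 97.5% corresponds to z = 1.96
sqrt(LT) = sqrt(3.8172) = 1.9538
SS = 1.96 * 45.3031 * 1.9538 = 173.4828

173.4828 units


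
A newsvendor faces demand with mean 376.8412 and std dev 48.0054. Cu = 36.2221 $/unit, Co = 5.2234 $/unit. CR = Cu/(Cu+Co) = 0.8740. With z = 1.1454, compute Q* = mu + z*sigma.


CR = Cu/(Cu+Co) = 36.2221/(36.2221+5.2234) = 0.8740
z = 1.1454
Q* = 376.8412 + 1.1454 * 48.0054 = 431.8266

431.8266 units


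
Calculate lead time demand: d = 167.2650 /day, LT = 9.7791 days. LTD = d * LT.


LTD = 167.2650 * 9.7791 = 1635.7012

1635.7012 units


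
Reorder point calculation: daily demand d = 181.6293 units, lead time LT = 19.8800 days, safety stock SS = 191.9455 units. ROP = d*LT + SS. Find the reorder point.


d*LT = 181.6293 * 19.8800 = 3610.7905
ROP = 3610.7905 + 191.9455 = 3802.7360

3802.7360 units


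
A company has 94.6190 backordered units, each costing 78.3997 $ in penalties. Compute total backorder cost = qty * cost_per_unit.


Total = 94.6190 * 78.3997 = 7418.1012

7418.1012 $


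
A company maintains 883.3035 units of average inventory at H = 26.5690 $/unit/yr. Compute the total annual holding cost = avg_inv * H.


Cost = 883.3035 * 26.5690 = 23468.4907

23468.4907 $/yr


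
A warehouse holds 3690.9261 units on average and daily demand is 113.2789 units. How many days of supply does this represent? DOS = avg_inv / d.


DOS = 3690.9261 / 113.2789 = 32.5826

32.5826 days


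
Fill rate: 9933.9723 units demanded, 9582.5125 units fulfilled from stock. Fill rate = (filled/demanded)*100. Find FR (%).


FR = 9582.5125 / 9933.9723 * 100 = 96.4620

96.4620%


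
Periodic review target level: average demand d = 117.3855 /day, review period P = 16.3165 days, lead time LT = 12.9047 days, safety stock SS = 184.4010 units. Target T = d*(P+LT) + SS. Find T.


P + LT = 29.2212
d*(P+LT) = 117.3855 * 29.2212 = 3430.1452
T = 3430.1452 + 184.4010 = 3614.5462

3614.5462 units


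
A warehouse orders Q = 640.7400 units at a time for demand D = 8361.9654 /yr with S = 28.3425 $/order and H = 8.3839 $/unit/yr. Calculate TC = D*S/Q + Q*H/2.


Ordering cost = D*S/Q = 369.8833
Holding cost = Q*H/2 = 2685.9500
TC = 369.8833 + 2685.9500 = 3055.8333

3055.8333 $/yr


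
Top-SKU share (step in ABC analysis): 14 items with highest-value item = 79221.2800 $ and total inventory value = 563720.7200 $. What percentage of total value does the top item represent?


Top item = 79221.2800
Total = 563720.7200
Percentage = 79221.2800 / 563720.7200 * 100 = 14.0533

14.0533%


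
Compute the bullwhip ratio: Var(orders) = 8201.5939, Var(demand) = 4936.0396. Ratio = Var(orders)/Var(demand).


BW = 8201.5939 / 4936.0396 = 1.6616

1.6616


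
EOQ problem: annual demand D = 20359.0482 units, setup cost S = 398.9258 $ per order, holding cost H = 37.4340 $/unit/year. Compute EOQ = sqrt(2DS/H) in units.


2*D*S = 2 * 20359.0482 * 398.9258 = 16243499.1808
2*D*S/H = 433923.6838
EOQ = sqrt(433923.6838) = 658.7288

658.7288 units


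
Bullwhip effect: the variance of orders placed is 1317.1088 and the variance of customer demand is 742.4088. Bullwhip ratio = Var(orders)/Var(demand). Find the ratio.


BW = 1317.1088 / 742.4088 = 1.7741

1.7741


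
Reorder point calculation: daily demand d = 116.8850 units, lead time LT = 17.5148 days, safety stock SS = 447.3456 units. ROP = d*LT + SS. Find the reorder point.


d*LT = 116.8850 * 17.5148 = 2047.2174
ROP = 2047.2174 + 447.3456 = 2494.5630

2494.5630 units


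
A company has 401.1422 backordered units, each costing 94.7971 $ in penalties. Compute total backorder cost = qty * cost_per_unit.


Total = 401.1422 * 94.7971 = 38027.1172

38027.1172 $


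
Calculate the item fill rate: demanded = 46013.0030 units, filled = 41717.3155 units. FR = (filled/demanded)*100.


FR = 41717.3155 / 46013.0030 * 100 = 90.6642

90.6642%


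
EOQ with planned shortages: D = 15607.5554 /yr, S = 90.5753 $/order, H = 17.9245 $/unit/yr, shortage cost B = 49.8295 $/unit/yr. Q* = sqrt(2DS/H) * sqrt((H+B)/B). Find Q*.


sqrt(2DS/H) = 397.1584
sqrt((H+B)/B) = 1.1661
Q* = 397.1584 * 1.1661 = 463.1141

463.1141 units


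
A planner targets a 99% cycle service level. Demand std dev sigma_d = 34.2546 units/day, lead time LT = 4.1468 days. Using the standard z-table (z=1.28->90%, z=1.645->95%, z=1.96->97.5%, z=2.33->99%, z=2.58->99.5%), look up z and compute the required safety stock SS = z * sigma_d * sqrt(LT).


From the table, SL = 99% corresponds to z = 2.33
sqrt(LT) = sqrt(4.1468) = 2.0364
SS = 2.33 * 34.2546 * 2.0364 = 162.5292

162.5292 units


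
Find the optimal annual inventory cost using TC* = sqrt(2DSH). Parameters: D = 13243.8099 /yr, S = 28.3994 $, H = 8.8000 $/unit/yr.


2*D*S*H = 6619646.0858
TC* = sqrt(6619646.0858) = 2572.8673

2572.8673 $/yr


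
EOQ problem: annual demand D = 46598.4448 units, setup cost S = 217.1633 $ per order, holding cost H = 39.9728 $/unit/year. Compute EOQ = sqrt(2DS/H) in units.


2*D*S = 2 * 46598.4448 * 217.1633 = 20238944.0953
2*D*S/H = 506317.8986
EOQ = sqrt(506317.8986) = 711.5602

711.5602 units


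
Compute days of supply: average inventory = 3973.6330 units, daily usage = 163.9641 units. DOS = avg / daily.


DOS = 3973.6330 / 163.9641 = 24.2348

24.2348 days


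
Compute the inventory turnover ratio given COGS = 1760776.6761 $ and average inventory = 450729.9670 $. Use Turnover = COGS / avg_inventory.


Turnover = 1760776.6761 / 450729.9670 = 3.9065

3.9065


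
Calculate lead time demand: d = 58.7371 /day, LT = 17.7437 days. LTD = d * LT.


LTD = 58.7371 * 17.7437 = 1042.2135

1042.2135 units


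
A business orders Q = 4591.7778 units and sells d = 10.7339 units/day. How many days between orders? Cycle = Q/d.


Cycle = 4591.7778 / 10.7339 = 427.7828

427.7828 days


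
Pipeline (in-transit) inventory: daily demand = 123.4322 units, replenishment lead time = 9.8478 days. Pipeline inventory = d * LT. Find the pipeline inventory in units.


Pipeline = 123.4322 * 9.8478 = 1215.5356

1215.5356 units


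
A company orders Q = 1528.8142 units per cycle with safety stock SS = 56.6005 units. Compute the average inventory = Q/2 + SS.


Q/2 = 764.4071
Avg = 764.4071 + 56.6005 = 821.0076

821.0076 units


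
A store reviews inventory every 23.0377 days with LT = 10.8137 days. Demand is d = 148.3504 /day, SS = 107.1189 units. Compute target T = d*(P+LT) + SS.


P + LT = 33.8514
d*(P+LT) = 148.3504 * 33.8514 = 5021.8687
T = 5021.8687 + 107.1189 = 5128.9876

5128.9876 units
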